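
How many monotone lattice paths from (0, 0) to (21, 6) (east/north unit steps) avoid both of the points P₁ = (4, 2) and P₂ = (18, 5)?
Number of paths = 112439

Inclusion–exclusion. Total paths: C(27, 21) = 296010. Through P₁: C(6, 4)·C(21, 17) = 89775. Through P₂: C(23, 18)·C(4, 3) = 134596. Since P₁ is strictly southwest of P₂, a monotone path through both must visit P₁ then P₂; paths through both = C(6, 4)·C(17, 14)·C(4, 3) = 40800. Avoid both = 296010 − 89775 − 134596 + 40800 = 112439.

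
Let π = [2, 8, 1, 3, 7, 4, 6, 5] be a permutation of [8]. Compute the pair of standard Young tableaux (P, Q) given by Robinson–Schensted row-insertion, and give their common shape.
P = [1, 3, 4, 5] / [2, 6] / [7] / [8];  Q = [1, 2, 5, 7] / [3, 4] / [6] / [8];  common shape = (4, 2, 1, 1)

Row-insert the values π_1, π_2, … into P one at a time, bumping the leftmost entry strictly greater than the inserted value down to the next row. The recording tableau Q records, in position (i, j), the step at which that cell was added to P.
  Insert 2 (step 1): P = [2];  Q = [1]
  Insert 8 (step 2): P = [2, 8];  Q = [1, 2]
  Insert 1 (step 3): P = [1, 8] / [2];  Q = [1, 2] / [3]
  Insert 3 (step 4): P = [1, 3] / [2, 8];  Q = [1, 2] / [3, 4]
  Insert 7 (step 5): P = [1, 3, 7] / [2, 8];  Q = [1, 2, 5] / [3, 4]
  Insert 4 (step 6): P = [1, 3, 4] / [2, 7] / [8];  Q = [1, 2, 5] / [3, 4] / [6]
  Insert 6 (step 7): P = [1, 3, 4, 6] / [2, 7] / [8];  Q = [1, 2, 5, 7] / [3, 4] / [6]
  Insert 5 (step 8): P = [1, 3, 4, 5] / [2, 6] / [7] / [8];  Q = [1, 2, 5, 7] / [3, 4] / [6] / [8]
Final shape: (4, 2, 1, 1).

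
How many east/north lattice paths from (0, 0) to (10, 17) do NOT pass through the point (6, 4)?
Number of paths = 7936485

Total paths from (0, 0) to (10, 17): C(27, 10) = 8436285. Paths through (6, 4): (paths (0, 0) → (6, 4)) × (paths (6, 4) → (10, 17)) = C(10, 6) · C(17, 4) = 210 · 2380 = 499800. Avoidance count = 8436285 − 499800 = 7936485.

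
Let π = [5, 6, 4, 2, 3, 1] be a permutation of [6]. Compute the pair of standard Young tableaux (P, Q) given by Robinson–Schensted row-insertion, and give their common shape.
P = [1, 3] / [2, 6] / [4] / [5];  Q = [1, 2] / [3, 5] / [4] / [6];  common shape = (2, 2, 1, 1)

Row-insert the values π_1, π_2, … into P one at a time, bumping the leftmost entry strictly greater than the inserted value down to the next row. The recording tableau Q records, in position (i, j), the step at which that cell was added to P.
  Insert 5 (step 1): P = [5];  Q = [1]
  Insert 6 (step 2): P = [5, 6];  Q = [1, 2]
  Insert 4 (step 3): P = [4, 6] / [5];  Q = [1, 2] / [3]
  Insert 2 (step 4): P = [2, 6] / [4] / [5];  Q = [1, 2] / [3] / [4]
  Insert 3 (step 5): P = [2, 3] / [4, 6] / [5];  Q = [1, 2] / [3, 5] / [4]
  Insert 1 (step 6): P = [1, 3] / [2, 6] / [4] / [5];  Q = [1, 2] / [3, 5] / [4] / [6]
Final shape: (2, 2, 1, 1).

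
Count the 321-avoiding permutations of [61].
C_61 = 6182127958584855650487080847216336

These 321-avoiding permutations are counted by the Catalan number C_n = (1/(n + 1)) · C(2n, n). For n = 61: C_61 = (1/62) · C(122, 61) = 383291933432261050330199012527412832/62 = 6182127958584855650487080847216336.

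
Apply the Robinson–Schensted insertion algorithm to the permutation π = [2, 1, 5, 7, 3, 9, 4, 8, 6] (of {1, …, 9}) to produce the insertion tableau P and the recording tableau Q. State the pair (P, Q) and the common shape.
P = [1, 3, 4, 6] / [2, 5, 7, 8] / [9];  Q = [1, 3, 4, 6] / [2, 5, 7, 8] / [9];  common shape = (4, 4, 1)

Row-insert the values π_1, π_2, … into P one at a time, bumping the leftmost entry strictly greater than the inserted value down to the next row. The recording tableau Q records, in position (i, j), the step at which that cell was added to P.
  Insert 2 (step 1): P = [2];  Q = [1]
  Insert 1 (step 2): P = [1] / [2];  Q = [1] / [2]
  Insert 5 (step 3): P = [1, 5] / [2];  Q = [1, 3] / [2]
  Insert 7 (step 4): P = [1, 5, 7] / [2];  Q = [1, 3, 4] / [2]
  Insert 3 (step 5): P = [1, 3, 7] / [2, 5];  Q = [1, 3, 4] / [2, 5]
  Insert 9 (step 6): P = [1, 3, 7, 9] / [2, 5];  Q = [1, 3, 4, 6] / [2, 5]
  Insert 4 (step 7): P = [1, 3, 4, 9] / [2, 5, 7];  Q = [1, 3, 4, 6] / [2, 5, 7]
  Insert 8 (step 8): P = [1, 3, 4, 8] / [2, 5, 7, 9];  Q = [1, 3, 4, 6] / [2, 5, 7, 8]
  Insert 6 (step 9): P = [1, 3, 4, 6] / [2, 5, 7, 8] / [9];  Q = [1, 3, 4, 6] / [2, 5, 7, 8] / [9]
Final shape: (4, 4, 1).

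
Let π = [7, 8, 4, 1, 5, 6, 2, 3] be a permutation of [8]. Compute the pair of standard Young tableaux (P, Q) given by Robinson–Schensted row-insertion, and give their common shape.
P = [1, 2, 3] / [4, 5, 6] / [7, 8];  Q = [1, 2, 6] / [3, 5, 8] / [4, 7];  common shape = (3, 3, 2)

Row-insert the values π_1, π_2, … into P one at a time, bumping the leftmost entry strictly greater than the inserted value down to the next row. The recording tableau Q records, in position (i, j), the step at which that cell was added to P.
  Insert 7 (step 1): P = [7];  Q = [1]
  Insert 8 (step 2): P = [7, 8];  Q = [1, 2]
  Insert 4 (step 3): P = [4, 8] / [7];  Q = [1, 2] / [3]
  Insert 1 (step 4): P = [1, 8] / [4] / [7];  Q = [1, 2] / [3] / [4]
  Insert 5 (step 5): P = [1, 5] / [4, 8] / [7];  Q = [1, 2] / [3, 5] / [4]
  Insert 6 (step 6): P = [1, 5, 6] / [4, 8] / [7];  Q = [1, 2, 6] / [3, 5] / [4]
  Insert 2 (step 7): P = [1, 2, 6] / [4, 5] / [7, 8];  Q = [1, 2, 6] / [3, 5] / [4, 7]
  Insert 3 (step 8): P = [1, 2, 3] / [4, 5, 6] / [7, 8];  Q = [1, 2, 6] / [3, 5, 8] / [4, 7]
Final shape: (3, 3, 2).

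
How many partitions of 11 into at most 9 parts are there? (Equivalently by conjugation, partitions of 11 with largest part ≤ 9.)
p(11, parts ≤ 9) = 54

Partitions of 11 with all parts ≤ 9: 9+2, 9+1+1, 8+3, 8+2+1, 8+1+1+1, 7+4, 7+3+1, 7+2+2, 7+2+1+1, 7+1+1+1+1, 6+5, 6+4+1, 6+3+2, 6+3+1+1, 6+2+2+1, 6+2+1+1+1, 6+1+1+1+1+1, 5+5+1, 5+4+2, 5+4+1+1, 5+3+3, 5+3+2+1, 5+3+1+1+1, 5+2+2+2, 5+2+2+1+1, 5+2+1+1+1+1, 5+1+1+1+1+1+1, 4+4+3, 4+4+2+1, 4+4+1+1+1, … (54 total). Count = 54.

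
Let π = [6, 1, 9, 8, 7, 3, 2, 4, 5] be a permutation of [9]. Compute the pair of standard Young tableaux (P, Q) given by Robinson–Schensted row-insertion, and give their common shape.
P = [1, 2, 4, 5] / [3, 7] / [6] / [8] / [9];  Q = [1, 3, 8, 9] / [2, 4] / [5] / [6] / [7];  common shape = (4, 2, 1, 1, 1)

Row-insert the values π_1, π_2, … into P one at a time, bumping the leftmost entry strictly greater than the inserted value down to the next row. The recording tableau Q records, in position (i, j), the step at which that cell was added to P.
  Insert 6 (step 1): P = [6];  Q = [1]
  Insert 1 (step 2): P = [1] / [6];  Q = [1] / [2]
  Insert 9 (step 3): P = [1, 9] / [6];  Q = [1, 3] / [2]
  Insert 8 (step 4): P = [1, 8] / [6, 9];  Q = [1, 3] / [2, 4]
  Insert 7 (step 5): P = [1, 7] / [6, 8] / [9];  Q = [1, 3] / [2, 4] / [5]
  Insert 3 (step 6): P = [1, 3] / [6, 7] / [8] / [9];  Q = [1, 3] / [2, 4] / [5] / [6]
  Insert 2 (step 7): P = [1, 2] / [3, 7] / [6] / [8] / [9];  Q = [1, 3] / [2, 4] / [5] / [6] / [7]
  Insert 4 (step 8): P = [1, 2, 4] / [3, 7] / [6] / [8] / [9];  Q = [1, 3, 8] / [2, 4] / [5] / [6] / [7]
  Insert 5 (step 9): P = [1, 2, 4, 5] / [3, 7] / [6] / [8] / [9];  Q = [1, 3, 8, 9] / [2, 4] / [5] / [6] / [7]
Final shape: (4, 2, 1, 1, 1).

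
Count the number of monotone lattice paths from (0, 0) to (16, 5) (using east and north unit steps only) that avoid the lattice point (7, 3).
Number of paths = 13749

Total paths from (0, 0) to (16, 5): C(21, 16) = 20349. Paths through (7, 3): (paths (0, 0) → (7, 3)) × (paths (7, 3) → (16, 5)) = C(10, 7) · C(11, 9) = 120 · 55 = 6600. Avoidance count = 20349 − 6600 = 13749.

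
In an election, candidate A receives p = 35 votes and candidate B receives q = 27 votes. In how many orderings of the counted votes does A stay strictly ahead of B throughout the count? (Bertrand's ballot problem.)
Strict-lead orderings = 36089364289846448

Total orderings of the 62 votes with 35 for A: C(62, 35) = 279692573246309972. By the Bertrand ballot formula (Cycle Lemma / reflection principle), the number of orderings in which A is strictly ahead of B throughout is (p − q)/(p + q) · C(p + q, p) = (35 − 27)/(35 + 27) · 279692573246309972 = 36089364289846448.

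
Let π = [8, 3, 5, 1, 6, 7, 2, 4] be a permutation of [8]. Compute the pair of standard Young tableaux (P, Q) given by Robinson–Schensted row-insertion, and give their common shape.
P = [1, 2, 4, 7] / [3, 5, 6] / [8];  Q = [1, 3, 5, 6] / [2, 7, 8] / [4];  common shape = (4, 3, 1)

Row-insert the values π_1, π_2, … into P one at a time, bumping the leftmost entry strictly greater than the inserted value down to the next row. The recording tableau Q records, in position (i, j), the step at which that cell was added to P.
  Insert 8 (step 1): P = [8];  Q = [1]
  Insert 3 (step 2): P = [3] / [8];  Q = [1] / [2]
  Insert 5 (step 3): P = [3, 5] / [8];  Q = [1, 3] / [2]
  Insert 1 (step 4): P = [1, 5] / [3] / [8];  Q = [1, 3] / [2] / [4]
  Insert 6 (step 5): P = [1, 5, 6] / [3] / [8];  Q = [1, 3, 5] / [2] / [4]
  Insert 7 (step 6): P = [1, 5, 6, 7] / [3] / [8];  Q = [1, 3, 5, 6] / [2] / [4]
  Insert 2 (step 7): P = [1, 2, 6, 7] / [3, 5] / [8];  Q = [1, 3, 5, 6] / [2, 7] / [4]
  Insert 4 (step 8): P = [1, 2, 4, 7] / [3, 5, 6] / [8];  Q = [1, 3, 5, 6] / [2, 7, 8] / [4]
Final shape: (4, 3, 1).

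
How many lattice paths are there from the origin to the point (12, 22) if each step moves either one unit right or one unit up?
Number of paths = 548354040

A monotone lattice path from (0, 0) to (12, 22) consists of 12 east steps and 22 north steps in some order, so it is determined by which 12 of the 34 steps are east. The count is C(34, 12) = 548354040.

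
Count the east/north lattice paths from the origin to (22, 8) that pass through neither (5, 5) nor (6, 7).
Number of paths = 5549325

Inclusion–exclusion. Total paths: C(30, 22) = 5852925. Through P₁: C(10, 5)·C(20, 17) = 287280. Through P₂: C(13, 6)·C(17, 16) = 29172. Since P₁ is strictly southwest of P₂, a monotone path through both must visit P₁ then P₂; paths through both = C(10, 5)·C(3, 1)·C(17, 16) = 12852. Avoid both = 5852925 − 287280 − 29172 + 12852 = 5549325.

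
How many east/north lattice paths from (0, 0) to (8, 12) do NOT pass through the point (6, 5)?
Number of paths = 109338

Total paths from (0, 0) to (8, 12): C(20, 8) = 125970. Paths through (6, 5): (paths (0, 0) → (6, 5)) × (paths (6, 5) → (8, 12)) = C(11, 6) · C(9, 2) = 462 · 36 = 16632. Avoidance count = 125970 − 16632 = 109338.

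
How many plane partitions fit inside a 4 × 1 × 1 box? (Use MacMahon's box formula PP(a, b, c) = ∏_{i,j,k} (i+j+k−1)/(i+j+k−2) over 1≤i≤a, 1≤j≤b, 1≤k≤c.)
PP(4, 1, 1) = 5

Evaluate the triple product over i = 1..4, j = 1..1, k = 1..1. The factors are (2/1) · (3/2) · (4/3) · (5/4). The numerators and denominators telescope so the product is an integer; carrying out the multiplication exactly gives PP(4, 1, 1) = 5.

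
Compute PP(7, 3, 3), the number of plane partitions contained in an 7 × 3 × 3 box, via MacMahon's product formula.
PP(7, 3, 3) = 108900

Evaluate the triple product over i = 1..7, j = 1..3, k = 1..3. The factors are (2/1) · (3/2) · (4/3) · (3/2) · (4/3) · (5/4) · (4/3) · (5/4) · … (63 factors total). The numerators and denominators telescope so the product is an integer; carrying out the multiplication exactly gives PP(7, 3, 3) = 108900.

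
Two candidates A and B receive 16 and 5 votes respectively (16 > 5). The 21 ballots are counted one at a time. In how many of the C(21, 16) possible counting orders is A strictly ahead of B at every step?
Strict-lead orderings = 10659

Total orderings of the 21 votes with 16 for A: C(21, 16) = 20349. By the Bertrand ballot formula (Cycle Lemma / reflection principle), the number of orderings in which A is strictly ahead of B throughout is (p − q)/(p + q) · C(p + q, p) = (16 − 5)/(16 + 5) · 20349 = 10659.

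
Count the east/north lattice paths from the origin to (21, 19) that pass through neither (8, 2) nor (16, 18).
Number of paths = 112868023740

Inclusion–exclusion. Total paths: C(40, 21) = 131282408400. Through P₁: C(10, 8)·C(30, 13) = 5389193250. Through P₂: C(34, 16)·C(6, 5) = 13223768580. Since P₁ is strictly southwest of P₂, a monotone path through both must visit P₁ then P₂; paths through both = C(10, 8)·C(24, 8)·C(6, 5) = 198577170. Avoid both = 131282408400 − 5389193250 − 13223768580 + 198577170 = 112868023740.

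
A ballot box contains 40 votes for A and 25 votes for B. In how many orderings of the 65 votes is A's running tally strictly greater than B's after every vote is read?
Strict-lead orderings = 150389463281799672

Total orderings of the 65 votes with 40 for A: C(65, 40) = 651687674221131912. By the Bertrand ballot formula (Cycle Lemma / reflection principle), the number of orderings in which A is strictly ahead of B throughout is (p − q)/(p + q) · C(p + q, p) = (40 − 25)/(40 + 25) · 651687674221131912 = 150389463281799672.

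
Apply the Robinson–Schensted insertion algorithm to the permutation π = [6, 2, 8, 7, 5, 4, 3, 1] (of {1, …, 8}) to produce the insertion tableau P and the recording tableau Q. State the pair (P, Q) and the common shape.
P = [1, 3] / [2, 7] / [4] / [5] / [6] / [8];  Q = [1, 3] / [2, 4] / [5] / [6] / [7] / [8];  common shape = (2, 2, 1, 1, 1, 1)

Row-insert the values π_1, π_2, … into P one at a time, bumping the leftmost entry strictly greater than the inserted value down to the next row. The recording tableau Q records, in position (i, j), the step at which that cell was added to P.
  Insert 6 (step 1): P = [6];  Q = [1]
  Insert 2 (step 2): P = [2] / [6];  Q = [1] / [2]
  Insert 8 (step 3): P = [2, 8] / [6];  Q = [1, 3] / [2]
  Insert 7 (step 4): P = [2, 7] / [6, 8];  Q = [1, 3] / [2, 4]
  Insert 5 (step 5): P = [2, 5] / [6, 7] / [8];  Q = [1, 3] / [2, 4] / [5]
  Insert 4 (step 6): P = [2, 4] / [5, 7] / [6] / [8];  Q = [1, 3] / [2, 4] / [5] / [6]
  Insert 3 (step 7): P = [2, 3] / [4, 7] / [5] / [6] / [8];  Q = [1, 3] / [2, 4] / [5] / [6] / [7]
  Insert 1 (step 8): P = [1, 3] / [2, 7] / [4] / [5] / [6] / [8];  Q = [1, 3] / [2, 4] / [5] / [6] / [7] / [8]
Final shape: (2, 2, 1, 1, 1, 1).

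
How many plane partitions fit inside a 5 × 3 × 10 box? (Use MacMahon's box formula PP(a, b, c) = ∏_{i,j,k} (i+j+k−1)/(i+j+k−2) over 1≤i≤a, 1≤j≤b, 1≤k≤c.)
PP(5, 3, 10) = 644195552

Evaluate the triple product over i = 1..5, j = 1..3, k = 1..10. The factors are (2/1) · (3/2) · (4/3) · (5/4) · (6/5) · (7/6) · (8/7) · (9/8) · … (150 factors total). The numerators and denominators telescope so the product is an integer; carrying out the multiplication exactly gives PP(5, 3, 10) = 644195552.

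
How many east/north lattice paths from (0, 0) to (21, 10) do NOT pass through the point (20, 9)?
Number of paths = 24322155

Total paths from (0, 0) to (21, 10): C(31, 21) = 44352165. Paths through (20, 9): (paths (0, 0) → (20, 9)) × (paths (20, 9) → (21, 10)) = C(29, 20) · C(2, 1) = 10015005 · 2 = 20030010. Avoidance count = 44352165 − 20030010 = 24322155.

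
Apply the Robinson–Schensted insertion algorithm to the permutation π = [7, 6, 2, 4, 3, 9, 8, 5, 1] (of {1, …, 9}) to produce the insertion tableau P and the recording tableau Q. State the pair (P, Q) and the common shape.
P = [1, 3, 5] / [2, 8] / [4, 9] / [6] / [7];  Q = [1, 4, 6] / [2, 7] / [3, 8] / [5] / [9];  common shape = (3, 2, 2, 1, 1)

Row-insert the values π_1, π_2, … into P one at a time, bumping the leftmost entry strictly greater than the inserted value down to the next row. The recording tableau Q records, in position (i, j), the step at which that cell was added to P.
  Insert 7 (step 1): P = [7];  Q = [1]
  Insert 6 (step 2): P = [6] / [7];  Q = [1] / [2]
  Insert 2 (step 3): P = [2] / [6] / [7];  Q = [1] / [2] / [3]
  Insert 4 (step 4): P = [2, 4] / [6] / [7];  Q = [1, 4] / [2] / [3]
  Insert 3 (step 5): P = [2, 3] / [4] / [6] / [7];  Q = [1, 4] / [2] / [3] / [5]
  Insert 9 (step 6): P = [2, 3, 9] / [4] / [6] / [7];  Q = [1, 4, 6] / [2] / [3] / [5]
  Insert 8 (step 7): P = [2, 3, 8] / [4, 9] / [6] / [7];  Q = [1, 4, 6] / [2, 7] / [3] / [5]
  Insert 5 (step 8): P = [2, 3, 5] / [4, 8] / [6, 9] / [7];  Q = [1, 4, 6] / [2, 7] / [3, 8] / [5]
  Insert 1 (step 9): P = [1, 3, 5] / [2, 8] / [4, 9] / [6] / [7];  Q = [1, 4, 6] / [2, 7] / [3, 8] / [5] / [9]
Final shape: (3, 2, 2, 1, 1).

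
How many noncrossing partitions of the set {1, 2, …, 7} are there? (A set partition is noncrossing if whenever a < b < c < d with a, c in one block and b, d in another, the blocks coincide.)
C_7 = 429

These noncrossing partitions are counted by the Catalan number C_n = (1/(n + 1)) · C(2n, n). For n = 7: C_7 = (1/8) · C(14, 7) = 3432/8 = 429.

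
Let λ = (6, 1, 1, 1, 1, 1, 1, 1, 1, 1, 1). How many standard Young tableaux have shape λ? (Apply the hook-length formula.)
# SYT of shape (6, 1, 1, 1, 1, 1, 1, 1, 1, 1, 1) = 3003

Hook-length formula: f^λ = n! / Π hook(c), product over all cells c of the Young diagram. For λ = (6, 1, 1, 1, 1, 1, 1, 1, 1, 1, 1), n = 16 boxes. Hook lengths by row (left-to-right, top-to-bottom): [16, 5, 4, 3, 2, 1]; [10]; [9]; [8]; [7]; [6]; [5]; [4]; [3]; [2]; [1]. Product of hooks = 6967296000. So f^λ = 16! / 6967296000 = 20922789888000 / 6967296000 = 3003.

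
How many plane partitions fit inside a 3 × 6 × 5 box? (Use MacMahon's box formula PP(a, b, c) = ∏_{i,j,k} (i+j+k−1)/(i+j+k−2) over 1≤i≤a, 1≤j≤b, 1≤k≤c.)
PP(3, 6, 5) = 3737448

Evaluate the triple product over i = 1..3, j = 1..6, k = 1..5. The factors are (2/1) · (3/2) · (4/3) · (5/4) · (6/5) · (3/2) · (4/3) · (5/4) · … (90 factors total). The numerators and denominators telescope so the product is an integer; carrying out the multiplication exactly gives PP(3, 6, 5) = 3737448.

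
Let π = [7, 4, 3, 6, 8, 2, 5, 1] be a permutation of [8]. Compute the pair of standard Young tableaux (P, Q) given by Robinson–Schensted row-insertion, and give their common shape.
P = [1, 5, 8] / [2, 6] / [3] / [4] / [7];  Q = [1, 4, 5] / [2, 7] / [3] / [6] / [8];  common shape = (3, 2, 1, 1, 1)

Row-insert the values π_1, π_2, … into P one at a time, bumping the leftmost entry strictly greater than the inserted value down to the next row. The recording tableau Q records, in position (i, j), the step at which that cell was added to P.
  Insert 7 (step 1): P = [7];  Q = [1]
  Insert 4 (step 2): P = [4] / [7];  Q = [1] / [2]
  Insert 3 (step 3): P = [3] / [4] / [7];  Q = [1] / [2] / [3]
  Insert 6 (step 4): P = [3, 6] / [4] / [7];  Q = [1, 4] / [2] / [3]
  Insert 8 (step 5): P = [3, 6, 8] / [4] / [7];  Q = [1, 4, 5] / [2] / [3]
  Insert 2 (step 6): P = [2, 6, 8] / [3] / [4] / [7];  Q = [1, 4, 5] / [2] / [3] / [6]
  Insert 5 (step 7): P = [2, 5, 8] / [3, 6] / [4] / [7];  Q = [1, 4, 5] / [2, 7] / [3] / [6]
  Insert 1 (step 8): P = [1, 5, 8] / [2, 6] / [3] / [4] / [7];  Q = [1, 4, 5] / [2, 7] / [3] / [6] / [8]
Final shape: (3, 2, 1, 1, 1).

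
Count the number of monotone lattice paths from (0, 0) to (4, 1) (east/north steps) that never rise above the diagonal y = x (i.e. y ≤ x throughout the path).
Number of paths = 4

By the reflection principle (André's argument), the number of monotone paths to (4, 1) with n ≤ m that never go above y = x is C(5, 4) − C(5, 5) = 5 − 1 = 4.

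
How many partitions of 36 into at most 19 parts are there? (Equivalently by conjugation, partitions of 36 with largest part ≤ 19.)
p(36, parts ≤ 19) = 17062

Use the recurrence p(n, m) = p(n, m−1) + p(n−m, m): either the largest part is < m (count p(n, m−1)) or the largest part is exactly m (remove one copy of m, count p(n−m, m)). With p(0, ·) = 1 this gives p(36, parts ≤ 19) = 17062. (By conjugating Young diagrams, this also counts partitions of 36 into at most 19 parts.)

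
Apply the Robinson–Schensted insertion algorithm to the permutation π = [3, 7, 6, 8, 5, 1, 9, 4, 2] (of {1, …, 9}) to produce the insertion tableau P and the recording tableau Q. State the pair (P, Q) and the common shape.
P = [1, 2, 8, 9] / [3, 4] / [5] / [6] / [7];  Q = [1, 2, 4, 7] / [3, 8] / [5] / [6] / [9];  common shape = (4, 2, 1, 1, 1)

Row-insert the values π_1, π_2, … into P one at a time, bumping the leftmost entry strictly greater than the inserted value down to the next row. The recording tableau Q records, in position (i, j), the step at which that cell was added to P.
  Insert 3 (step 1): P = [3];  Q = [1]
  Insert 7 (step 2): P = [3, 7];  Q = [1, 2]
  Insert 6 (step 3): P = [3, 6] / [7];  Q = [1, 2] / [3]
  Insert 8 (step 4): P = [3, 6, 8] / [7];  Q = [1, 2, 4] / [3]
  Insert 5 (step 5): P = [3, 5, 8] / [6] / [7];  Q = [1, 2, 4] / [3] / [5]
  Insert 1 (step 6): P = [1, 5, 8] / [3] / [6] / [7];  Q = [1, 2, 4] / [3] / [5] / [6]
  Insert 9 (step 7): P = [1, 5, 8, 9] / [3] / [6] / [7];  Q = [1, 2, 4, 7] / [3] / [5] / [6]
  Insert 4 (step 8): P = [1, 4, 8, 9] / [3, 5] / [6] / [7];  Q = [1, 2, 4, 7] / [3, 8] / [5] / [6]
  Insert 2 (step 9): P = [1, 2, 8, 9] / [3, 4] / [5] / [6] / [7];  Q = [1, 2, 4, 7] / [3, 8] / [5] / [6] / [9]
Final shape: (4, 2, 1, 1, 1).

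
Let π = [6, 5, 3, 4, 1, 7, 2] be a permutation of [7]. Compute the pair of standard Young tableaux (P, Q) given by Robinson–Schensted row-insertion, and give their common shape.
P = [1, 2, 7] / [3, 4] / [5] / [6];  Q = [1, 4, 6] / [2, 7] / [3] / [5];  common shape = (3, 2, 1, 1)

Row-insert the values π_1, π_2, … into P one at a time, bumping the leftmost entry strictly greater than the inserted value down to the next row. The recording tableau Q records, in position (i, j), the step at which that cell was added to P.
  Insert 6 (step 1): P = [6];  Q = [1]
  Insert 5 (step 2): P = [5] / [6];  Q = [1] / [2]
  Insert 3 (step 3): P = [3] / [5] / [6];  Q = [1] / [2] / [3]
  Insert 4 (step 4): P = [3, 4] / [5] / [6];  Q = [1, 4] / [2] / [3]
  Insert 1 (step 5): P = [1, 4] / [3] / [5] / [6];  Q = [1, 4] / [2] / [3] / [5]
  Insert 7 (step 6): P = [1, 4, 7] / [3] / [5] / [6];  Q = [1, 4, 6] / [2] / [3] / [5]
  Insert 2 (step 7): P = [1, 2, 7] / [3, 4] / [5] / [6];  Q = [1, 4, 6] / [2, 7] / [3] / [5]
Final shape: (3, 2, 1, 1).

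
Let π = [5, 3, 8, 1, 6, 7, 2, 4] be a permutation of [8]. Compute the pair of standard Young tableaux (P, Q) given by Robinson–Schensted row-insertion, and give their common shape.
P = [1, 2, 4] / [3, 6, 7] / [5, 8];  Q = [1, 3, 6] / [2, 5, 8] / [4, 7];  common shape = (3, 3, 2)

Row-insert the values π_1, π_2, … into P one at a time, bumping the leftmost entry strictly greater than the inserted value down to the next row. The recording tableau Q records, in position (i, j), the step at which that cell was added to P.
  Insert 5 (step 1): P = [5];  Q = [1]
  Insert 3 (step 2): P = [3] / [5];  Q = [1] / [2]
  Insert 8 (step 3): P = [3, 8] / [5];  Q = [1, 3] / [2]
  Insert 1 (step 4): P = [1, 8] / [3] / [5];  Q = [1, 3] / [2] / [4]
  Insert 6 (step 5): P = [1, 6] / [3, 8] / [5];  Q = [1, 3] / [2, 5] / [4]
  Insert 7 (step 6): P = [1, 6, 7] / [3, 8] / [5];  Q = [1, 3, 6] / [2, 5] / [4]
  Insert 2 (step 7): P = [1, 2, 7] / [3, 6] / [5, 8];  Q = [1, 3, 6] / [2, 5] / [4, 7]
  Insert 4 (step 8): P = [1, 2, 4] / [3, 6, 7] / [5, 8];  Q = [1, 3, 6] / [2, 5, 8] / [4, 7]
Final shape: (3, 3, 2).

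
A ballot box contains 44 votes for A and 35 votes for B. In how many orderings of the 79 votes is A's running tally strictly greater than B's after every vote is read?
Strict-lead orderings = 3710403645287770668510

Total orderings of the 79 votes with 44 for A: C(79, 44) = 32569098664192653645810. By the Bertrand ballot formula (Cycle Lemma / reflection principle), the number of orderings in which A is strictly ahead of B throughout is (p − q)/(p + q) · C(p + q, p) = (44 − 35)/(44 + 35) · 32569098664192653645810 = 3710403645287770668510.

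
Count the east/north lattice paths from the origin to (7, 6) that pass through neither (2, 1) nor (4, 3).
Number of paths = 620

Inclusion–exclusion. Total paths: C(13, 7) = 1716. Through P₁: C(3, 2)·C(10, 5) = 756. Through P₂: C(7, 4)·C(6, 3) = 700. Since P₁ is strictly southwest of P₂, a monotone path through both must visit P₁ then P₂; paths through both = C(3, 2)·C(4, 2)·C(6, 3) = 360. Avoid both = 1716 − 756 − 700 + 360 = 620.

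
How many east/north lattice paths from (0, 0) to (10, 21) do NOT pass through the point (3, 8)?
Number of paths = 31561365

Total paths from (0, 0) to (10, 21): C(31, 10) = 44352165. Paths through (3, 8): (paths (0, 0) → (3, 8)) × (paths (3, 8) → (10, 21)) = C(11, 3) · C(20, 7) = 165 · 77520 = 12790800. Avoidance count = 44352165 − 12790800 = 31561365.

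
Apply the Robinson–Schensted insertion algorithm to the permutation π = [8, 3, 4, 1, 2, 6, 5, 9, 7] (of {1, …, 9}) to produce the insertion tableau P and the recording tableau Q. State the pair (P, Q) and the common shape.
P = [1, 2, 5, 7] / [3, 4, 6, 9] / [8];  Q = [1, 3, 6, 8] / [2, 5, 7, 9] / [4];  common shape = (4, 4, 1)

Row-insert the values π_1, π_2, … into P one at a time, bumping the leftmost entry strictly greater than the inserted value down to the next row. The recording tableau Q records, in position (i, j), the step at which that cell was added to P.
  Insert 8 (step 1): P = [8];  Q = [1]
  Insert 3 (step 2): P = [3] / [8];  Q = [1] / [2]
  Insert 4 (step 3): P = [3, 4] / [8];  Q = [1, 3] / [2]
  Insert 1 (step 4): P = [1, 4] / [3] / [8];  Q = [1, 3] / [2] / [4]
  Insert 2 (step 5): P = [1, 2] / [3, 4] / [8];  Q = [1, 3] / [2, 5] / [4]
  Insert 6 (step 6): P = [1, 2, 6] / [3, 4] / [8];  Q = [1, 3, 6] / [2, 5] / [4]
  Insert 5 (step 7): P = [1, 2, 5] / [3, 4, 6] / [8];  Q = [1, 3, 6] / [2, 5, 7] / [4]
  Insert 9 (step 8): P = [1, 2, 5, 9] / [3, 4, 6] / [8];  Q = [1, 3, 6, 8] / [2, 5, 7] / [4]
  Insert 7 (step 9): P = [1, 2, 5, 7] / [3, 4, 6, 9] / [8];  Q = [1, 3, 6, 8] / [2, 5, 7, 9] / [4]
Final shape: (4, 4, 1).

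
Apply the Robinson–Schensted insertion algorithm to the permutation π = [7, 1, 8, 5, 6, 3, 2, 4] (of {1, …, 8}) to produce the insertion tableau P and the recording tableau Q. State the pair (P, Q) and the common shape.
P = [1, 2, 4] / [3, 6] / [5, 8] / [7];  Q = [1, 3, 5] / [2, 4] / [6, 8] / [7];  common shape = (3, 2, 2, 1)

Row-insert the values π_1, π_2, … into P one at a time, bumping the leftmost entry strictly greater than the inserted value down to the next row. The recording tableau Q records, in position (i, j), the step at which that cell was added to P.
  Insert 7 (step 1): P = [7];  Q = [1]
  Insert 1 (step 2): P = [1] / [7];  Q = [1] / [2]
  Insert 8 (step 3): P = [1, 8] / [7];  Q = [1, 3] / [2]
  Insert 5 (step 4): P = [1, 5] / [7, 8];  Q = [1, 3] / [2, 4]
  Insert 6 (step 5): P = [1, 5, 6] / [7, 8];  Q = [1, 3, 5] / [2, 4]
  Insert 3 (step 6): P = [1, 3, 6] / [5, 8] / [7];  Q = [1, 3, 5] / [2, 4] / [6]
  Insert 2 (step 7): P = [1, 2, 6] / [3, 8] / [5] / [7];  Q = [1, 3, 5] / [2, 4] / [6] / [7]
  Insert 4 (step 8): P = [1, 2, 4] / [3, 6] / [5, 8] / [7];  Q = [1, 3, 5] / [2, 4] / [6, 8] / [7]
Final shape: (3, 2, 2, 1).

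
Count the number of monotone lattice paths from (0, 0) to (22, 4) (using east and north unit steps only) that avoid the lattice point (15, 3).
Number of paths = 8422

Total paths from (0, 0) to (22, 4): C(26, 22) = 14950. Paths through (15, 3): (paths (0, 0) → (15, 3)) × (paths (15, 3) → (22, 4)) = C(18, 15) · C(8, 7) = 816 · 8 = 6528. Avoidance count = 14950 − 6528 = 8422.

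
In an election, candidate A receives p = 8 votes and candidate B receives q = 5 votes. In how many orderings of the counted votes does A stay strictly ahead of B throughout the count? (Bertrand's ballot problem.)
Strict-lead orderings = 297

Total orderings of the 13 votes with 8 for A: C(13, 8) = 1287. By the Bertrand ballot formula (Cycle Lemma / reflection principle), the number of orderings in which A is strictly ahead of B throughout is (p − q)/(p + q) · C(p + q, p) = (8 − 5)/(8 + 5) · 1287 = 297.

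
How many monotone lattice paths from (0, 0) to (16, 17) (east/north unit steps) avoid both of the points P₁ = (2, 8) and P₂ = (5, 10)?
Number of paths = 1048782888

Inclusion–exclusion. Total paths: C(33, 16) = 1166803110. Through P₁: C(10, 2)·C(23, 14) = 36773550. Through P₂: C(15, 5)·C(18, 11) = 95567472. Since P₁ is strictly southwest of P₂, a monotone path through both must visit P₁ then P₂; paths through both = C(10, 2)·C(5, 3)·C(18, 11) = 14320800. Avoid both = 1166803110 − 36773550 − 95567472 + 14320800 = 1048782888.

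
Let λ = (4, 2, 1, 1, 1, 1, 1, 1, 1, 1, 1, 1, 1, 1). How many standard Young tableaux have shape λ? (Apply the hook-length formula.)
# SYT of shape (4, 2, 1, 1, 1, 1, 1, 1, 1, 1, 1, 1, 1, 1) = 7020

Hook-length formula: f^λ = n! / Π hook(c), product over all cells c of the Young diagram. For λ = (4, 2, 1, 1, 1, 1, 1, 1, 1, 1, 1, 1, 1, 1), n = 18 boxes. Hook lengths by row (left-to-right, top-to-bottom): [17, 4, 2, 1]; [14, 1]; [12]; [11]; [10]; [9]; [8]; [7]; [6]; [5]; [4]; [3]; [2]; [1]. Product of hooks = 912019046400. So f^λ = 18! / 912019046400 = 6402373705728000 / 912019046400 = 7020.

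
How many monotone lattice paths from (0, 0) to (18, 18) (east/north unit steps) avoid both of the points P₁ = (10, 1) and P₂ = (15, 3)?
Number of paths = 9062760615

Inclusion–exclusion. Total paths: C(36, 18) = 9075135300. Through P₁: C(11, 10)·C(25, 8) = 11897325. Through P₂: C(18, 15)·C(18, 3) = 665856. Since P₁ is strictly southwest of P₂, a monotone path through both must visit P₁ then P₂; paths through both = C(11, 10)·C(7, 5)·C(18, 3) = 188496. Avoid both = 9075135300 − 11897325 − 665856 + 188496 = 9062760615.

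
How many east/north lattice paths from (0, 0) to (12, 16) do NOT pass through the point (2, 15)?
Number of paths = 30420259

Total paths from (0, 0) to (12, 16): C(28, 12) = 30421755. Paths through (2, 15): (paths (0, 0) → (2, 15)) × (paths (2, 15) → (12, 16)) = C(17, 2) · C(11, 10) = 136 · 11 = 1496. Avoidance count = 30421755 − 1496 = 30420259.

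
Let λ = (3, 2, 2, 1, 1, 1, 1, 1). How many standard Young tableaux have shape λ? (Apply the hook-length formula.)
# SYT of shape (3, 2, 2, 1, 1, 1, 1, 1) = 891

Hook-length formula: f^λ = n! / Π hook(c), product over all cells c of the Young diagram. For λ = (3, 2, 2, 1, 1, 1, 1, 1), n = 12 boxes. Hook lengths by row (left-to-right, top-to-bottom): [10, 4, 1]; [8, 2]; [7, 1]; [5]; [4]; [3]; [2]; [1]. Product of hooks = 537600. So f^λ = 12! / 537600 = 479001600 / 537600 = 891.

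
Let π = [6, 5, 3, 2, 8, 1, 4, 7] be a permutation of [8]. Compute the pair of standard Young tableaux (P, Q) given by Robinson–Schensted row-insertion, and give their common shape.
P = [1, 4, 7] / [2, 8] / [3] / [5] / [6];  Q = [1, 5, 8] / [2, 7] / [3] / [4] / [6];  common shape = (3, 2, 1, 1, 1)

Row-insert the values π_1, π_2, … into P one at a time, bumping the leftmost entry strictly greater than the inserted value down to the next row. The recording tableau Q records, in position (i, j), the step at which that cell was added to P.
  Insert 6 (step 1): P = [6];  Q = [1]
  Insert 5 (step 2): P = [5] / [6];  Q = [1] / [2]
  Insert 3 (step 3): P = [3] / [5] / [6];  Q = [1] / [2] / [3]
  Insert 2 (step 4): P = [2] / [3] / [5] / [6];  Q = [1] / [2] / [3] / [4]
  Insert 8 (step 5): P = [2, 8] / [3] / [5] / [6];  Q = [1, 5] / [2] / [3] / [4]
  Insert 1 (step 6): P = [1, 8] / [2] / [3] / [5] / [6];  Q = [1, 5] / [2] / [3] / [4] / [6]
  Insert 4 (step 7): P = [1, 4] / [2, 8] / [3] / [5] / [6];  Q = [1, 5] / [2, 7] / [3] / [4] / [6]
  Insert 7 (step 8): P = [1, 4, 7] / [2, 8] / [3] / [5] / [6];  Q = [1, 5, 8] / [2, 7] / [3] / [4] / [6]
Final shape: (3, 2, 1, 1, 1).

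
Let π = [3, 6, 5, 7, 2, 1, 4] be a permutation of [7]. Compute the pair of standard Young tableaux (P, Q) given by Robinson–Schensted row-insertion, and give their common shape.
P = [1, 4, 7] / [2, 5] / [3] / [6];  Q = [1, 2, 4] / [3, 7] / [5] / [6];  common shape = (3, 2, 1, 1)

Row-insert the values π_1, π_2, … into P one at a time, bumping the leftmost entry strictly greater than the inserted value down to the next row. The recording tableau Q records, in position (i, j), the step at which that cell was added to P.
  Insert 3 (step 1): P = [3];  Q = [1]
  Insert 6 (step 2): P = [3, 6];  Q = [1, 2]
  Insert 5 (step 3): P = [3, 5] / [6];  Q = [1, 2] / [3]
  Insert 7 (step 4): P = [3, 5, 7] / [6];  Q = [1, 2, 4] / [3]
  Insert 2 (step 5): P = [2, 5, 7] / [3] / [6];  Q = [1, 2, 4] / [3] / [5]
  Insert 1 (step 6): P = [1, 5, 7] / [2] / [3] / [6];  Q = [1, 2, 4] / [3] / [5] / [6]
  Insert 4 (step 7): P = [1, 4, 7] / [2, 5] / [3] / [6];  Q = [1, 2, 4] / [3, 7] / [5] / [6]
Final shape: (3, 2, 1, 1).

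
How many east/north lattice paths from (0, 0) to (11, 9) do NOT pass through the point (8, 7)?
Number of paths = 103610

Total paths from (0, 0) to (11, 9): C(20, 11) = 167960. Paths through (8, 7): (paths (0, 0) → (8, 7)) × (paths (8, 7) → (11, 9)) = C(15, 8) · C(5, 3) = 6435 · 10 = 64350. Avoidance count = 167960 − 64350 = 103610.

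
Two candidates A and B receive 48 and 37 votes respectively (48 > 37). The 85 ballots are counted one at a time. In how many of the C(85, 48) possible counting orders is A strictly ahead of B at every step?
Strict-lead orderings = 213368839964923999986630

Total orderings of the 85 votes with 48 for A: C(85, 48) = 1648759217910776363533050. By the Bertrand ballot formula (Cycle Lemma / reflection principle), the number of orderings in which A is strictly ahead of B throughout is (p − q)/(p + q) · C(p + q, p) = (48 − 37)/(48 + 37) · 1648759217910776363533050 = 213368839964923999986630.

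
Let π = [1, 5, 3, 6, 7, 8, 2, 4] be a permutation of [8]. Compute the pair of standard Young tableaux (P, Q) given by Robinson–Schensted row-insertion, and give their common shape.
P = [1, 2, 4, 7, 8] / [3, 6] / [5];  Q = [1, 2, 4, 5, 6] / [3, 8] / [7];  common shape = (5, 2, 1)

Row-insert the values π_1, π_2, … into P one at a time, bumping the leftmost entry strictly greater than the inserted value down to the next row. The recording tableau Q records, in position (i, j), the step at which that cell was added to P.
  Insert 1 (step 1): P = [1];  Q = [1]
  Insert 5 (step 2): P = [1, 5];  Q = [1, 2]
  Insert 3 (step 3): P = [1, 3] / [5];  Q = [1, 2] / [3]
  Insert 6 (step 4): P = [1, 3, 6] / [5];  Q = [1, 2, 4] / [3]
  Insert 7 (step 5): P = [1, 3, 6, 7] / [5];  Q = [1, 2, 4, 5] / [3]
  Insert 8 (step 6): P = [1, 3, 6, 7, 8] / [5];  Q = [1, 2, 4, 5, 6] / [3]
  Insert 2 (step 7): P = [1, 2, 6, 7, 8] / [3] / [5];  Q = [1, 2, 4, 5, 6] / [3] / [7]
  Insert 4 (step 8): P = [1, 2, 4, 7, 8] / [3, 6] / [5];  Q = [1, 2, 4, 5, 6] / [3, 8] / [7]
Final shape: (5, 2, 1).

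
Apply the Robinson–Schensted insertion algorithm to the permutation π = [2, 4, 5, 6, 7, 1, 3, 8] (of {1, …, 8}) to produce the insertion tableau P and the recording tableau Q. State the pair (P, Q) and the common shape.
P = [1, 3, 5, 6, 7, 8] / [2, 4];  Q = [1, 2, 3, 4, 5, 8] / [6, 7];  common shape = (6, 2)

Row-insert the values π_1, π_2, … into P one at a time, bumping the leftmost entry strictly greater than the inserted value down to the next row. The recording tableau Q records, in position (i, j), the step at which that cell was added to P.
  Insert 2 (step 1): P = [2];  Q = [1]
  Insert 4 (step 2): P = [2, 4];  Q = [1, 2]
  Insert 5 (step 3): P = [2, 4, 5];  Q = [1, 2, 3]
  Insert 6 (step 4): P = [2, 4, 5, 6];  Q = [1, 2, 3, 4]
  Insert 7 (step 5): P = [2, 4, 5, 6, 7];  Q = [1, 2, 3, 4, 5]
  Insert 1 (step 6): P = [1, 4, 5, 6, 7] / [2];  Q = [1, 2, 3, 4, 5] / [6]
  Insert 3 (step 7): P = [1, 3, 5, 6, 7] / [2, 4];  Q = [1, 2, 3, 4, 5] / [6, 7]
  Insert 8 (step 8): P = [1, 3, 5, 6, 7, 8] / [2, 4];  Q = [1, 2, 3, 4, 5, 8] / [6, 7]
Final shape: (6, 2).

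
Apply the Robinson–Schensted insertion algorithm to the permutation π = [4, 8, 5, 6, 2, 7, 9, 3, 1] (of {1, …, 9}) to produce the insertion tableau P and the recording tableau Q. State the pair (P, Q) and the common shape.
P = [1, 3, 6, 7, 9] / [2, 5] / [4] / [8];  Q = [1, 2, 4, 6, 7] / [3, 8] / [5] / [9];  common shape = (5, 2, 1, 1)

Row-insert the values π_1, π_2, … into P one at a time, bumping the leftmost entry strictly greater than the inserted value down to the next row. The recording tableau Q records, in position (i, j), the step at which that cell was added to P.
  Insert 4 (step 1): P = [4];  Q = [1]
  Insert 8 (step 2): P = [4, 8];  Q = [1, 2]
  Insert 5 (step 3): P = [4, 5] / [8];  Q = [1, 2] / [3]
  Insert 6 (step 4): P = [4, 5, 6] / [8];  Q = [1, 2, 4] / [3]
  Insert 2 (step 5): P = [2, 5, 6] / [4] / [8];  Q = [1, 2, 4] / [3] / [5]
  Insert 7 (step 6): P = [2, 5, 6, 7] / [4] / [8];  Q = [1, 2, 4, 6] / [3] / [5]
  Insert 9 (step 7): P = [2, 5, 6, 7, 9] / [4] / [8];  Q = [1, 2, 4, 6, 7] / [3] / [5]
  Insert 3 (step 8): P = [2, 3, 6, 7, 9] / [4, 5] / [8];  Q = [1, 2, 4, 6, 7] / [3, 8] / [5]
  Insert 1 (step 9): P = [1, 3, 6, 7, 9] / [2, 5] / [4] / [8];  Q = [1, 2, 4, 6, 7] / [3, 8] / [5] / [9]
Final shape: (5, 2, 1, 1).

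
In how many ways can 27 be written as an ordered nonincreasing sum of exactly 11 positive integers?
p(27, 11 parts) = 219

Partitions of n into exactly k parts are in bijection with partitions of n − k into at most k parts (subtract 1 from each part). So p(27, exactly 11) = p(16, parts ≤ 11). Computing via the recurrence p(m, j) = p(m, j−1) + p(m−j, j) gives 219.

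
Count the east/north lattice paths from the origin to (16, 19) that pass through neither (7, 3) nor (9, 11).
Number of paths = 2768698350

Inclusion–exclusion. Total paths: C(35, 16) = 4059928950. Through P₁: C(10, 7)·C(25, 9) = 245157000. Through P₂: C(20, 9)·C(15, 7) = 1080822600. Since P₁ is strictly southwest of P₂, a monotone path through both must visit P₁ then P₂; paths through both = C(10, 7)·C(10, 2)·C(15, 7) = 34749000. Avoid both = 4059928950 − 245157000 − 1080822600 + 34749000 = 2768698350.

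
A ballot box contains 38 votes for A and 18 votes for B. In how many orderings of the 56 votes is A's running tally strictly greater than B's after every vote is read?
Strict-lead orderings = 75831424919250

Total orderings of the 56 votes with 38 for A: C(56, 38) = 212327989773900. By the Bertrand ballot formula (Cycle Lemma / reflection principle), the number of orderings in which A is strictly ahead of B throughout is (p − q)/(p + q) · C(p + q, p) = (38 − 18)/(38 + 18) · 212327989773900 = 75831424919250.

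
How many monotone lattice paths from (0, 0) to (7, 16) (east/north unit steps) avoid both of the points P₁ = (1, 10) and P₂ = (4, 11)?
Number of paths = 161017

Inclusion–exclusion. Total paths: C(23, 7) = 245157. Through P₁: C(11, 1)·C(12, 6) = 10164. Through P₂: C(15, 4)·C(8, 3) = 76440. Since P₁ is strictly southwest of P₂, a monotone path through both must visit P₁ then P₂; paths through both = C(11, 1)·C(4, 3)·C(8, 3) = 2464. Avoid both = 245157 − 10164 − 76440 + 2464 = 161017.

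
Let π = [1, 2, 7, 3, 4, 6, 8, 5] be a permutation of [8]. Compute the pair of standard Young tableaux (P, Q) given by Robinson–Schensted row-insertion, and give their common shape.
P = [1, 2, 3, 4, 5, 8] / [6] / [7];  Q = [1, 2, 3, 5, 6, 7] / [4] / [8];  common shape = (6, 1, 1)

Row-insert the values π_1, π_2, … into P one at a time, bumping the leftmost entry strictly greater than the inserted value down to the next row. The recording tableau Q records, in position (i, j), the step at which that cell was added to P.
  Insert 1 (step 1): P = [1];  Q = [1]
  Insert 2 (step 2): P = [1, 2];  Q = [1, 2]
  Insert 7 (step 3): P = [1, 2, 7];  Q = [1, 2, 3]
  Insert 3 (step 4): P = [1, 2, 3] / [7];  Q = [1, 2, 3] / [4]
  Insert 4 (step 5): P = [1, 2, 3, 4] / [7];  Q = [1, 2, 3, 5] / [4]
  Insert 6 (step 6): P = [1, 2, 3, 4, 6] / [7];  Q = [1, 2, 3, 5, 6] / [4]
  Insert 8 (step 7): P = [1, 2, 3, 4, 6, 8] / [7];  Q = [1, 2, 3, 5, 6, 7] / [4]
  Insert 5 (step 8): P = [1, 2, 3, 4, 5, 8] / [6] / [7];  Q = [1, 2, 3, 5, 6, 7] / [4] / [8]
Final shape: (6, 1, 1).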